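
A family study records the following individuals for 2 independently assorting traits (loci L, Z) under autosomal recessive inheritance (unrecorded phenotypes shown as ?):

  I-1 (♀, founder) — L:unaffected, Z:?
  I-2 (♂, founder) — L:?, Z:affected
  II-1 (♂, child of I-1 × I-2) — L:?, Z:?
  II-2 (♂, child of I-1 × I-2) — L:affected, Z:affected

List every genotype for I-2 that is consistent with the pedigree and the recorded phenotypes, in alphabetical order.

L/I-1 un ·: Ll
L/I-2 ? ·: Ll|ll
L/II-1 ? I-1×I-2: LL|Ll|ll
L/II-2 aff I-1×I-2: ll
⇒ L over [I-1,I-2,II-1,II-2]: 5 consistent
Z/I-1 ? ·: Zz|zz
Z/I-2 aff ·: zz
Z/II-1 ? I-1×I-2: Zz|zz
Z/II-2 aff I-1×I-2: zz
⇒ Z over [I-1,I-2,II-1,II-2]: 3 consistent

I-2 ∈ {Ll zz, ll zz}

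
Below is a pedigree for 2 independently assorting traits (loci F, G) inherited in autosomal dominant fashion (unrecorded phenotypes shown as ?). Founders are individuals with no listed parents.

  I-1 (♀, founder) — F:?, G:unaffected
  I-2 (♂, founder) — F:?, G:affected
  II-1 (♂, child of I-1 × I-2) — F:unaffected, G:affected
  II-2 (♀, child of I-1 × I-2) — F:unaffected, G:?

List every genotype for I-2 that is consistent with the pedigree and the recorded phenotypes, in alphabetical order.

F/I-1 ? ·: ff|Ff
F/I-2 ? ·: ff|Ff
F/II-1 un I-1×I-2: ff
F/II-2 un I-1×I-2: ff
⇒ F over [I-1,I-2,II-1,II-2]: 4 consistent
G/I-1 un ·: gg
G/I-2 aff ·: Gg|GG
G/II-1 aff I-1×I-2: Gg
G/II-2 ? I-1×I-2: gg|Gg
⇒ G over [I-1,I-2,II-1,II-2]: 3 consistent

I-2 ∈ {Ff GG, Ff Gg, ff GG, ff Gg}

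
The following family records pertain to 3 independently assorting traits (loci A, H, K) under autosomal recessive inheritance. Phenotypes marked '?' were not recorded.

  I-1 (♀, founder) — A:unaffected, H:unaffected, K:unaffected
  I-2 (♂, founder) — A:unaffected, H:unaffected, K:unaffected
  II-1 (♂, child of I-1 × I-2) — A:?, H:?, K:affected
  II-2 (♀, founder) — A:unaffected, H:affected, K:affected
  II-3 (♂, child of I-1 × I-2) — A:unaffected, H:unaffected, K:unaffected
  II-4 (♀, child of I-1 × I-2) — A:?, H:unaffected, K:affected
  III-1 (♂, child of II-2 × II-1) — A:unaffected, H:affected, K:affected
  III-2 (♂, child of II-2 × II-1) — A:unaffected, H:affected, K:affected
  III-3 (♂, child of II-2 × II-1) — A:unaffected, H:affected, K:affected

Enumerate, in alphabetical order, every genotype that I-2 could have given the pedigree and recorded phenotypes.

I-2 ∈ {AA HH Kk, AA Hh Kk, Aa HH Kk, Aa Hh Kk}

A/I-1 un ·: AA|Aa
A/I-2 un ·: AA|Aa
A/II-1 ? I-1×I-2: AA|Aa|aa
A/II-2 un ·: AA|Aa
A/II-3 un I-1×I-2: AA|Aa
A/II-4 ? I-1×I-2: AA|Aa|aa
A/III-1 un II-2×II-1: AA|Aa
A/III-2 un II-2×II-1: AA|Aa
A/III-3 un II-2×II-1: AA|Aa
⇒ A over [I-1,I-2,II-1,II-2,II-3,II-4,III-1,III-2,III-3]: 371 consistent
H/I-1 un ·: HH|Hh
H/I-2 un ·: HH|Hh
H/II-1 ? I-1×I-2: Hh|hh
H/II-2 aff ·: hh
H/II-3 un I-1×I-2: HH|Hh
H/II-4 un I-1×I-2: HH|Hh
H/III-1 aff II-2×II-1: hh
H/III-2 aff II-2×II-1: hh
H/III-3 aff II-2×II-1: hh
⇒ H over [I-1,I-2,II-1,II-2,II-3,II-4,III-1,III-2,III-3]: 16 consistent
K/I-1 un ·: Kk
K/I-2 un ·: Kk
K/II-1 aff I-1×I-2: kk
K/II-2 aff ·: kk
K/II-3 un I-1×I-2: KK|Kk
K/II-4 aff I-1×I-2: kk
K/III-1 aff II-2×II-1: kk
K/III-2 aff II-2×II-1: kk
K/III-3 aff II-2×II-1: kk
⇒ K over [I-1,I-2,II-1,II-2,II-3,II-4,III-1,III-2,III-3]: 2 consistent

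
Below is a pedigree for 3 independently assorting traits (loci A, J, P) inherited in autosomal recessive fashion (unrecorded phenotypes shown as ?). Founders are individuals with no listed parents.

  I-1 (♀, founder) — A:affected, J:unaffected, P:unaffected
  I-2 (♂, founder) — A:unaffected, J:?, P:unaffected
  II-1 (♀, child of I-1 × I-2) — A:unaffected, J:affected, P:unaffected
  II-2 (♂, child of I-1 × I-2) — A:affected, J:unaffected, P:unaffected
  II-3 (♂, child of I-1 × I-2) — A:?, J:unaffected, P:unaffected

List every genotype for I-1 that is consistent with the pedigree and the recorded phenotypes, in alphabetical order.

A/I-1 aff ·: aa
A/I-2 un ·: Aa
A/II-1 un I-1×I-2: Aa
A/II-2 aff I-1×I-2: aa
A/II-3 ? I-1×I-2: Aa|aa
⇒ A over [I-1,I-2,II-1,II-2,II-3]: 2 consistent
J/I-1 un ·: Jj
J/I-2 ? ·: Jj|jj
J/II-1 aff I-1×I-2: jj
J/II-2 un I-1×I-2: JJ|Jj
J/II-3 un I-1×I-2: JJ|Jj
⇒ J over [I-1,I-2,II-1,II-2,II-3]: 5 consistent
P/I-1 un ·: PP|Pp
P/I-2 un ·: PP|Pp
P/II-1 un I-1×I-2: PP|Pp
P/II-2 un I-1×I-2: PP|Pp
P/II-3 un I-1×I-2: PP|Pp
⇒ P over [I-1,I-2,II-1,II-2,II-3]: 25 consistent

I-1 ∈ {aa Jj PP, aa Jj Pp}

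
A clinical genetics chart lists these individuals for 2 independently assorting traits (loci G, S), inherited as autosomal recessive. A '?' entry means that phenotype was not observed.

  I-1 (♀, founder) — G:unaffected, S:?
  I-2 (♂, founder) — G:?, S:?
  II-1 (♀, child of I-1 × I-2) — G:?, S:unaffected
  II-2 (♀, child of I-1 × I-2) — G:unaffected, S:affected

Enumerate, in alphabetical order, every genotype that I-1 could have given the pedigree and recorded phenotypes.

I-1 ∈ {GG Ss, GG ss, Gg Ss, Gg ss}

G/I-1 un ·: GG|Gg
G/I-2 ? ·: GG|Gg|gg
G/II-1 ? I-1×I-2: GG|Gg|gg
G/II-2 un I-1×I-2: GG|Gg
⇒ G over [I-1,I-2,II-1,II-2]: 18 consistent
S/I-1 ? ·: Ss|ss
S/I-2 ? ·: Ss|ss
S/II-1 un I-1×I-2: SS|Ss
S/II-2 aff I-1×I-2: ss
⇒ S over [I-1,I-2,II-1,II-2]: 4 consistent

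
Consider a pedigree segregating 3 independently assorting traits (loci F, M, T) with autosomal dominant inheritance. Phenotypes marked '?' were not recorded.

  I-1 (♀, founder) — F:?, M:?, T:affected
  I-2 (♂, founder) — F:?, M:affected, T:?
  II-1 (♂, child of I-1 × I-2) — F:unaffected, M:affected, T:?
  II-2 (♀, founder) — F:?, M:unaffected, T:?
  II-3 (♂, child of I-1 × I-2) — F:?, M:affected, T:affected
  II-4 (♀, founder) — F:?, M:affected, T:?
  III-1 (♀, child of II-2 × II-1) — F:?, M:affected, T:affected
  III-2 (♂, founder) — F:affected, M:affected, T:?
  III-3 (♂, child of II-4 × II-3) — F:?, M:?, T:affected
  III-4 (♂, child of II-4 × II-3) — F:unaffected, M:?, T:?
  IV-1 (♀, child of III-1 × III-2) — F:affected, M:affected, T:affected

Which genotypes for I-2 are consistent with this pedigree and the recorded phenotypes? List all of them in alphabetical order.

F/I-1 ? ·: ff|Ff
F/I-2 ? ·: ff|Ff
F/II-1 un I-1×I-2: ff
F/II-2 ? ·: ff|Ff|FF
F/II-3 ? I-1×I-2: ff|Ff
F/II-4 ? ·: ff|Ff
F/III-1 ? II-2×II-1: ff|Ff
F/III-2 aff ·: Ff|FF
F/III-3 ? II-4×II-3: ff|Ff|FF
F/III-4 un II-4×II-3: ff
F/IV-1 aff III-1×III-2: Ff|FF
⇒ F over [I-1,I-2,II-1,II-2,II-3,II-4,III-1,III-2,III-3,III-4,IV-1]: 324 consistent
M/I-1 ? ·: mm|Mm|MM
M/I-2 aff ·: Mm|MM
M/II-1 aff I-1×I-2: Mm|MM
M/II-2 un ·: mm
M/II-3 aff I-1×I-2: Mm|MM
M/II-4 aff ·: Mm|MM
M/III-1 aff II-2×II-1: Mm
M/III-2 aff ·: Mm|MM
M/III-3 ? II-4×II-3: mm|Mm|MM
M/III-4 ? II-4×II-3: mm|Mm|MM
M/IV-1 aff III-1×III-2: Mm|MM
⇒ M over [I-1,I-2,II-1,II-2,II-3,II-4,III-1,III-2,III-3,III-4,IV-1]: 556 consistent
T/I-1 aff ·: Tt|TT
T/I-2 ? ·: tt|Tt|TT
T/II-1 ? I-1×I-2: tt|Tt|TT
T/II-2 ? ·: tt|Tt|TT
T/II-3 aff I-1×I-2: Tt|TT
T/II-4 ? ·: tt|Tt|TT
T/III-1 aff II-2×II-1: Tt|TT
T/III-2 ? ·: tt|Tt|TT
T/III-3 aff II-4×II-3: Tt|TT
T/III-4 ? II-4×II-3: tt|Tt|TT
T/IV-1 aff III-1×III-2: Tt|TT
⇒ T over [I-1,I-2,II-1,II-2,II-3,II-4,III-1,III-2,III-3,III-4,IV-1]: 3174 consistent

I-2 ∈ {Ff MM TT, Ff MM Tt, Ff MM tt, Ff Mm TT, Ff Mm Tt, Ff Mm tt, ff MM TT, ff MM Tt, ff MM tt, ff Mm TT, ff Mm Tt, ff Mm tt}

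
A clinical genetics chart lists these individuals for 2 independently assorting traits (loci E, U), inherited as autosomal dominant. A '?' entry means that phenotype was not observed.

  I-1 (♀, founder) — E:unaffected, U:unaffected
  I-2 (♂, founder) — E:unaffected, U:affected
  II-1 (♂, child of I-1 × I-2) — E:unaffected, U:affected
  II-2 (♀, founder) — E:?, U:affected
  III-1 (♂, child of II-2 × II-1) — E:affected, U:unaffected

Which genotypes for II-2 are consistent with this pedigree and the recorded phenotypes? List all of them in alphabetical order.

E/I-1 un ·: ee
E/I-2 un ·: ee
E/II-1 un I-1×I-2: ee
E/II-2 ? ·: Ee|EE
E/III-1 aff II-2×II-1: Ee
⇒ E over [I-1,I-2,II-1,II-2,III-1]: 2 consistent
U/I-1 un ·: uu
U/I-2 aff ·: Uu|UU
U/II-1 aff I-1×I-2: Uu
U/II-2 aff ·: Uu
U/III-1 un II-2×II-1: uu
⇒ U over [I-1,I-2,II-1,II-2,III-1]: 2 consistent

II-2 ∈ {EE Uu, Ee Uu}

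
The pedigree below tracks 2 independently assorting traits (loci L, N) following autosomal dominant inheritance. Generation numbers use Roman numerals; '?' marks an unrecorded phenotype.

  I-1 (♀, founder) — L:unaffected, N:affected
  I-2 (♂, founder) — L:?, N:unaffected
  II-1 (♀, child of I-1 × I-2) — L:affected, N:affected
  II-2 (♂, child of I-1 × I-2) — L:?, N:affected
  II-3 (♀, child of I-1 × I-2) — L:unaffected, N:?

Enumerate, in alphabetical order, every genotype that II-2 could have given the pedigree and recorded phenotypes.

II-2 ∈ {Ll Nn, ll Nn}

L/I-1 un ·: ll
L/I-2 ? ·: Ll
L/II-1 aff I-1×I-2: Ll
L/II-2 ? I-1×I-2: ll|Ll
L/II-3 un I-1×I-2: ll
⇒ L over [I-1,I-2,II-1,II-2,II-3]: 2 consistent
N/I-1 aff ·: Nn|NN
N/I-2 un ·: nn
N/II-1 aff I-1×I-2: Nn
N/II-2 aff I-1×I-2: Nn
N/II-3 ? I-1×I-2: nn|Nn
⇒ N over [I-1,I-2,II-1,II-2,II-3]: 3 consistent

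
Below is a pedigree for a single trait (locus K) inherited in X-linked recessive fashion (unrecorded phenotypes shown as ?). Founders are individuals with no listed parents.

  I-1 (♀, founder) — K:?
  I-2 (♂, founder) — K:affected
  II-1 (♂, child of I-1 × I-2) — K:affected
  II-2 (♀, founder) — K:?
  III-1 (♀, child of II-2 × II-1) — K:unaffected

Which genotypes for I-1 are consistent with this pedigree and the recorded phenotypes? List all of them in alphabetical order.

K/I-1 ? ·: X^KX^k|X^kX^k
K/I-2 aff ·: X^kY
K/II-1 aff I-1×I-2: X^kY
K/II-2 ? ·: X^KX^K|X^KX^k
K/III-1 un II-2×II-1: X^KX^k
⇒ K over [I-1,I-2,II-1,II-2,III-1]: 4 consistent

I-1 ∈ {X^KX^k, X^kX^k}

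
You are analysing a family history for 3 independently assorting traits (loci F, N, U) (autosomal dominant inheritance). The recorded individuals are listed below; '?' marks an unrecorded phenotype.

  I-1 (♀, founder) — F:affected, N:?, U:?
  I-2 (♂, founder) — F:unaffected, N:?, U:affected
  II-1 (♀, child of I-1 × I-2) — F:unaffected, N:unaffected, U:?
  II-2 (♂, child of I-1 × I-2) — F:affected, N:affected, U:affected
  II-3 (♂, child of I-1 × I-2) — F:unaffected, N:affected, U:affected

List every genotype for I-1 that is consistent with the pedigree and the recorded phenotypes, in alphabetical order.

F/I-1 aff ·: Ff
F/I-2 un ·: ff
F/II-1 un I-1×I-2: ff
F/II-2 aff I-1×I-2: Ff
F/II-3 un I-1×I-2: ff
⇒ F over [I-1,I-2,II-1,II-2,II-3]: 1 consistent
N/I-1 ? ·: nn|Nn
N/I-2 ? ·: nn|Nn
N/II-1 un I-1×I-2: nn
N/II-2 aff I-1×I-2: Nn|NN
N/II-3 aff I-1×I-2: Nn|NN
⇒ N over [I-1,I-2,II-1,II-2,II-3]: 6 consistent
U/I-1 ? ·: uu|Uu|UU
U/I-2 aff ·: Uu|UU
U/II-1 ? I-1×I-2: uu|Uu|UU
U/II-2 aff I-1×I-2: Uu|UU
U/II-3 aff I-1×I-2: Uu|UU
⇒ U over [I-1,I-2,II-1,II-2,II-3]: 32 consistent

I-1 ∈ {Ff Nn UU, Ff Nn Uu, Ff Nn uu, Ff nn UU, Ff nn Uu, Ff nn uu}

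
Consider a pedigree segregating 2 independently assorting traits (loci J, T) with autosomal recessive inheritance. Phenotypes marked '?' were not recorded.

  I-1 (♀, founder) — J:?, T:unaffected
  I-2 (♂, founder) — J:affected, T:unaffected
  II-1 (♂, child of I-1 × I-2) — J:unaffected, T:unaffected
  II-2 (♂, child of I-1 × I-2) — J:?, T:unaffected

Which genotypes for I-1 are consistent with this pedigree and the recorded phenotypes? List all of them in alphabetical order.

J/I-1 ? ·: JJ|Jj
J/I-2 aff ·: jj
J/II-1 un I-1×I-2: Jj
J/II-2 ? I-1×I-2: Jj|jj
⇒ J over [I-1,I-2,II-1,II-2]: 3 consistent
T/I-1 un ·: TT|Tt
T/I-2 un ·: TT|Tt
T/II-1 un I-1×I-2: TT|Tt
T/II-2 un I-1×I-2: TT|Tt
⇒ T over [I-1,I-2,II-1,II-2]: 13 consistent

I-1 ∈ {JJ TT, JJ Tt, Jj TT, Jj Tt}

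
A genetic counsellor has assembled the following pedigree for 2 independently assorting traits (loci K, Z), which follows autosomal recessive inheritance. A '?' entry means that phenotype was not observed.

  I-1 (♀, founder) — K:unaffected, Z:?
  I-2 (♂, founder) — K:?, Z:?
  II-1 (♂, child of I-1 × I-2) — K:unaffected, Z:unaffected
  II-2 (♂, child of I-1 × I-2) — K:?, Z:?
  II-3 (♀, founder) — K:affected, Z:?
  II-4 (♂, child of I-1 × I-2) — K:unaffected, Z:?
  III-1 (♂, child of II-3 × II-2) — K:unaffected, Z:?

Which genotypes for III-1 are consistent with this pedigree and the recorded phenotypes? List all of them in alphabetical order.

III-1 ∈ {Kk ZZ, Kk Zz, Kk zz}

K/I-1 un ·: KK|Kk
K/I-2 ? ·: KK|Kk|kk
K/II-1 un I-1×I-2: KK|Kk
K/II-2 ? I-1×I-2: KK|Kk
K/II-3 aff ·: kk
K/II-4 un I-1×I-2: KK|Kk
K/III-1 un II-3×II-2: Kk
⇒ K over [I-1,I-2,II-1,II-2,II-3,II-4,III-1]: 27 consistent
Z/I-1 ? ·: ZZ|Zz|zz
Z/I-2 ? ·: ZZ|Zz|zz
Z/II-1 un I-1×I-2: ZZ|Zz
Z/II-2 ? I-1×I-2: ZZ|Zz|zz
Z/II-3 ? ·: ZZ|Zz|zz
Z/II-4 ? I-1×I-2: ZZ|Zz|zz
Z/III-1 ? II-3×II-2: ZZ|Zz|zz
⇒ Z over [I-1,I-2,II-1,II-2,II-3,II-4,III-1]: 240 consistent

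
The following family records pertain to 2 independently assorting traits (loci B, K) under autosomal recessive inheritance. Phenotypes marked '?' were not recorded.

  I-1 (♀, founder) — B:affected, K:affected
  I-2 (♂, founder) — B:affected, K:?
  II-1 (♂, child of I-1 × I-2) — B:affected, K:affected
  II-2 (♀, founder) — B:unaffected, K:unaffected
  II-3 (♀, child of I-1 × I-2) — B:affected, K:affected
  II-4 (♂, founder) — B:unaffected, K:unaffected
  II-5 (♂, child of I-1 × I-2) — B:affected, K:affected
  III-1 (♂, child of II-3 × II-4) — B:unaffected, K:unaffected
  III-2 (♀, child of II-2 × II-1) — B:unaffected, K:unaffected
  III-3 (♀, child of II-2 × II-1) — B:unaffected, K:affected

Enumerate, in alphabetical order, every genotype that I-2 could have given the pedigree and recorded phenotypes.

I-2 ∈ {bb Kk, bb kk}

B/I-1 aff ·: bb
B/I-2 aff ·: bb
B/II-1 aff I-1×I-2: bb
B/II-2 un ·: BB|Bb
B/II-3 aff I-1×I-2: bb
B/II-4 un ·: BB|Bb
B/II-5 aff I-1×I-2: bb
B/III-1 un II-3×II-4: Bb
B/III-2 un II-2×II-1: Bb
B/III-3 un II-2×II-1: Bb
⇒ B over [I-1,I-2,II-1,II-2,II-3,II-4,II-5,III-1,III-2,III-3]: 4 consistent
K/I-1 aff ·: kk
K/I-2 ? ·: Kk|kk
K/II-1 aff I-1×I-2: kk
K/II-2 un ·: Kk
K/II-3 aff I-1×I-2: kk
K/II-4 un ·: KK|Kk
K/II-5 aff I-1×I-2: kk
K/III-1 un II-3×II-4: Kk
K/III-2 un II-2×II-1: Kk
K/III-3 aff II-2×II-1: kk
⇒ K over [I-1,I-2,II-1,II-2,II-3,II-4,II-5,III-1,III-2,III-3]: 4 consistent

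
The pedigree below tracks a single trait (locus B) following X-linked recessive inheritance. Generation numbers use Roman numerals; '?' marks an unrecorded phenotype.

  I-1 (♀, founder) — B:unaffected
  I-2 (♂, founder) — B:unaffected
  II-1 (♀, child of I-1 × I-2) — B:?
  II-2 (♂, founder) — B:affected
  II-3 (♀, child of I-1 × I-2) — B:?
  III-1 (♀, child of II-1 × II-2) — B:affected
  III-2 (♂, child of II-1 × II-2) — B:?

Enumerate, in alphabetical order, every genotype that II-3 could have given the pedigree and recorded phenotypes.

II-3 ∈ {X^BX^B, X^BX^b}

B/I-1 un ·: X^BX^b
B/I-2 un ·: X^BY
B/II-1 ? I-1×I-2: X^BX^b
B/II-2 aff ·: X^bY
B/II-3 ? I-1×I-2: X^BX^B|X^BX^b
B/III-1 aff II-1×II-2: X^bX^b
B/III-2 ? II-1×II-2: X^BY|X^bY
⇒ B over [I-1,I-2,II-1,II-2,II-3,III-1,III-2]: 4 consistent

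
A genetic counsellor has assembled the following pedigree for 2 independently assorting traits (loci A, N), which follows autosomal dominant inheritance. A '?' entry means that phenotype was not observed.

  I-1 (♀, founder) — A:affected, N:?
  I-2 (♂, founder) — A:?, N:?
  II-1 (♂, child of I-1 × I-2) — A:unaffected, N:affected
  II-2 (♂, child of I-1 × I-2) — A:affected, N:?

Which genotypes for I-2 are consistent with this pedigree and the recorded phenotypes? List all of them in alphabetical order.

I-2 ∈ {Aa NN, Aa Nn, Aa nn, aa NN, aa Nn, aa nn}

A/I-1 aff ·: Aa
A/I-2 ? ·: aa|Aa
A/II-1 un I-1×I-2: aa
A/II-2 aff I-1×I-2: Aa|AA
⇒ A over [I-1,I-2,II-1,II-2]: 3 consistent
N/I-1 ? ·: nn|Nn|NN
N/I-2 ? ·: nn|Nn|NN
N/II-1 aff I-1×I-2: Nn|NN
N/II-2 ? I-1×I-2: nn|Nn|NN
⇒ N over [I-1,I-2,II-1,II-2]: 21 consistent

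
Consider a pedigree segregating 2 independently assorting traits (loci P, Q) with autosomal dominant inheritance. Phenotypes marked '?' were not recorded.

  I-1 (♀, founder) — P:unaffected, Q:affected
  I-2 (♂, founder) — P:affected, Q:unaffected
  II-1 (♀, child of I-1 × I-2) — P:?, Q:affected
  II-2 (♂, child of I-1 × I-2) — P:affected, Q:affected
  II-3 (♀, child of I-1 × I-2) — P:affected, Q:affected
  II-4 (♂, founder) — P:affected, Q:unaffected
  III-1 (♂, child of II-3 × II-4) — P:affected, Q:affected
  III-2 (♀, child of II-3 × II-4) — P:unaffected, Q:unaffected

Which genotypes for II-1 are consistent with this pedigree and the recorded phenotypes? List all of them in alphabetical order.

II-1 ∈ {Pp Qq, pp Qq}

P/I-1 un ·: pp
P/I-2 aff ·: Pp|PP
P/II-1 ? I-1×I-2: pp|Pp
P/II-2 aff I-1×I-2: Pp
P/II-3 aff I-1×I-2: Pp
P/II-4 aff ·: Pp
P/III-1 aff II-3×II-4: Pp|PP
P/III-2 un II-3×II-4: pp
⇒ P over [I-1,I-2,II-1,II-2,II-3,II-4,III-1,III-2]: 6 consistent
Q/I-1 aff ·: Qq|QQ
Q/I-2 un ·: qq
Q/II-1 aff I-1×I-2: Qq
Q/II-2 aff I-1×I-2: Qq
Q/II-3 aff I-1×I-2: Qq
Q/II-4 un ·: qq
Q/III-1 aff II-3×II-4: Qq
Q/III-2 un II-3×II-4: qq
⇒ Q over [I-1,I-2,II-1,II-2,II-3,II-4,III-1,III-2]: 2 consistent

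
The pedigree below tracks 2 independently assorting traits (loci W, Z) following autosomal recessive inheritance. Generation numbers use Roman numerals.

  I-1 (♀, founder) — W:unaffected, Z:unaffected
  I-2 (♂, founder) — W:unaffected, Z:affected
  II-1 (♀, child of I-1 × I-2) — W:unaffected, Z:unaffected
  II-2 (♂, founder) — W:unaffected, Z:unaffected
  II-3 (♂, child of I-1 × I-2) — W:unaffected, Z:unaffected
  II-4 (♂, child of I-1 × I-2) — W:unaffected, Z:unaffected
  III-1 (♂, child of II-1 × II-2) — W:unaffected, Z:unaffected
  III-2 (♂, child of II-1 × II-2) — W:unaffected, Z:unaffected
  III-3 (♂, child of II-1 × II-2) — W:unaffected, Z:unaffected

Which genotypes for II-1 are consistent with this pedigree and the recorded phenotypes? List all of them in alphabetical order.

II-1 ∈ {WW Zz, Ww Zz}

W/I-1 un ·: WW|Ww
W/I-2 un ·: WW|Ww
W/II-1 un I-1×I-2: WW|Ww
W/II-2 un ·: WW|Ww
W/II-3 un I-1×I-2: WW|Ww
W/II-4 un I-1×I-2: WW|Ww
W/III-1 un II-1×II-2: WW|Ww
W/III-2 un II-1×II-2: WW|Ww
W/III-3 un II-1×II-2: WW|Ww
⇒ W over [I-1,I-2,II-1,II-2,II-3,II-4,III-1,III-2,III-3]: 309 consistent
Z/I-1 un ·: ZZ|Zz
Z/I-2 aff ·: zz
Z/II-1 un I-1×I-2: Zz
Z/II-2 un ·: ZZ|Zz
Z/II-3 un I-1×I-2: Zz
Z/II-4 un I-1×I-2: Zz
Z/III-1 un II-1×II-2: ZZ|Zz
Z/III-2 un II-1×II-2: ZZ|Zz
Z/III-3 un II-1×II-2: ZZ|Zz
⇒ Z over [I-1,I-2,II-1,II-2,II-3,II-4,III-1,III-2,III-3]: 32 consistent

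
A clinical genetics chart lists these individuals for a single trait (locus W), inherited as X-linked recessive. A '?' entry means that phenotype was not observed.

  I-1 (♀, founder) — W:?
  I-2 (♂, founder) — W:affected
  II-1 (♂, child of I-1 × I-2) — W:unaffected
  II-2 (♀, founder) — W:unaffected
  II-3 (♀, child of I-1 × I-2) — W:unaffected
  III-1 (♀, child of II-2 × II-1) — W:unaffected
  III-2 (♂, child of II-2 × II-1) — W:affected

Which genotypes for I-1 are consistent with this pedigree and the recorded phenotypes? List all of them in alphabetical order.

I-1 ∈ {X^WX^W, X^WX^w}

W/I-1 ? ·: X^WX^W|X^WX^w
W/I-2 aff ·: X^wY
W/II-1 un I-1×I-2: X^WY
W/II-2 un ·: X^WX^w
W/II-3 un I-1×I-2: X^WX^w
W/III-1 un II-2×II-1: X^WX^W|X^WX^w
W/III-2 aff II-2×II-1: X^wY
⇒ W over [I-1,I-2,II-1,II-2,II-3,III-1,III-2]: 4 consistent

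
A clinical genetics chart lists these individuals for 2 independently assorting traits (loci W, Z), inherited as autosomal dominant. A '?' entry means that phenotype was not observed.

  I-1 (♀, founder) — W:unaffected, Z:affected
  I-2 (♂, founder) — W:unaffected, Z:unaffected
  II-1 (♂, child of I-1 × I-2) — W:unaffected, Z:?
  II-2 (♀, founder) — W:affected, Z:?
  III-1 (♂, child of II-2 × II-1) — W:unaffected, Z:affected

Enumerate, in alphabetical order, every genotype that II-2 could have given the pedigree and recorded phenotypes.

W/I-1 un ·: ww
W/I-2 un ·: ww
W/II-1 un I-1×I-2: ww
W/II-2 aff ·: Ww
W/III-1 un II-2×II-1: ww
⇒ W over [I-1,I-2,II-1,II-2,III-1]: 1 consistent
Z/I-1 aff ·: Zz|ZZ
Z/I-2 un ·: zz
Z/II-1 ? I-1×I-2: zz|Zz
Z/II-2 ? ·: zz|Zz|ZZ
Z/III-1 aff II-2×II-1: Zz|ZZ
⇒ Z over [I-1,I-2,II-1,II-2,III-1]: 12 consistent

II-2 ∈ {Ww ZZ, Ww Zz, Ww zz}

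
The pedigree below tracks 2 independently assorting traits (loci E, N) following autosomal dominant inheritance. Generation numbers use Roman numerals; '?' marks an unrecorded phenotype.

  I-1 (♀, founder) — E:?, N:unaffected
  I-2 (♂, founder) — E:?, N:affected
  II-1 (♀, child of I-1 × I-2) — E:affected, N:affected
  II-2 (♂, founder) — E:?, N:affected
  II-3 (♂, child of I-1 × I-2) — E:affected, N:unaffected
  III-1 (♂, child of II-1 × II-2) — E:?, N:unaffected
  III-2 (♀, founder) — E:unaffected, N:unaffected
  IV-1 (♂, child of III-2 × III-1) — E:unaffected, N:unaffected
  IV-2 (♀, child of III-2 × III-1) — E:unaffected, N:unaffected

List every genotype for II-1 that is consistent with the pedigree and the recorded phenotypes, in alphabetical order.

II-1 ∈ {EE Nn, Ee Nn}

E/I-1 ? ·: ee|Ee|EE
E/I-2 ? ·: ee|Ee|EE
E/II-1 aff I-1×I-2: Ee|EE
E/II-2 ? ·: ee|Ee|EE
E/II-3 aff I-1×I-2: Ee|EE
E/III-1 ? II-1×II-2: ee|Ee
E/III-2 un ·: ee
E/IV-1 un III-2×III-1: ee
E/IV-2 un III-2×III-1: ee
⇒ E over [I-1,I-2,II-1,II-2,II-3,III-1,III-2,IV-1,IV-2]: 64 consistent
N/I-1 un ·: nn
N/I-2 aff ·: Nn
N/II-1 aff I-1×I-2: Nn
N/II-2 aff ·: Nn
N/II-3 un I-1×I-2: nn
N/III-1 un II-1×II-2: nn
N/III-2 un ·: nn
N/IV-1 un III-2×III-1: nn
N/IV-2 un III-2×III-1: nn
⇒ N over [I-1,I-2,II-1,II-2,II-3,III-1,III-2,IV-1,IV-2]: 1 consistent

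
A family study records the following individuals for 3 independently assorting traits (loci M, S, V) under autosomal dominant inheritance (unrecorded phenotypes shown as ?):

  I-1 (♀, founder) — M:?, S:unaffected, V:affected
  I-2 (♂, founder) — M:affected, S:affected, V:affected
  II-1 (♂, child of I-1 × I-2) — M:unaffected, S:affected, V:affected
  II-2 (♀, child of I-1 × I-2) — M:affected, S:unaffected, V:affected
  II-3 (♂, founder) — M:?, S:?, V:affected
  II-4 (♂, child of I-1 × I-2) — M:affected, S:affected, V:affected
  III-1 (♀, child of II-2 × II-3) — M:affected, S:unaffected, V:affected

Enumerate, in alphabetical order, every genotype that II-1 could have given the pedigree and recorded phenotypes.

II-1 ∈ {mm Ss VV, mm Ss Vv}

M/I-1 ? ·: mm|Mm
M/I-2 aff ·: Mm
M/II-1 un I-1×I-2: mm
M/II-2 aff I-1×I-2: Mm|MM
M/II-3 ? ·: mm|Mm|MM
M/II-4 aff I-1×I-2: Mm|MM
M/III-1 aff II-2×II-3: Mm|MM
⇒ M over [I-1,I-2,II-1,II-2,II-3,II-4,III-1]: 23 consistent
S/I-1 un ·: ss
S/I-2 aff ·: Ss
S/II-1 aff I-1×I-2: Ss
S/II-2 un I-1×I-2: ss
S/II-3 ? ·: ss|Ss
S/II-4 aff I-1×I-2: Ss
S/III-1 un II-2×II-3: ss
⇒ S over [I-1,I-2,II-1,II-2,II-3,II-4,III-1]: 2 consistent
V/I-1 aff ·: Vv|VV
V/I-2 aff ·: Vv|VV
V/II-1 aff I-1×I-2: Vv|VV
V/II-2 aff I-1×I-2: Vv|VV
V/II-3 aff ·: Vv|VV
V/II-4 aff I-1×I-2: Vv|VV
V/III-1 aff II-2×II-3: Vv|VV
⇒ V over [I-1,I-2,II-1,II-2,II-3,II-4,III-1]: 87 consistent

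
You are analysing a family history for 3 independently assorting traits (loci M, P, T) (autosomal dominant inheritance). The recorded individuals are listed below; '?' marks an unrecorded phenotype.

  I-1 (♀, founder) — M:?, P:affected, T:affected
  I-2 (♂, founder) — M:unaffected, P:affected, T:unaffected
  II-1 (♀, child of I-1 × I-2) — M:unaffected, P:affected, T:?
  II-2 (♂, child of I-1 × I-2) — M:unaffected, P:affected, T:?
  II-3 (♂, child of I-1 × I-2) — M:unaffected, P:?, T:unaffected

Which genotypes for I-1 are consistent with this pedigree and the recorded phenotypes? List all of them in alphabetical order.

M/I-1 ? ·: mm|Mm
M/I-2 un ·: mm
M/II-1 un I-1×I-2: mm
M/II-2 un I-1×I-2: mm
M/II-3 un I-1×I-2: mm
⇒ M over [I-1,I-2,II-1,II-2,II-3]: 2 consistent
P/I-1 aff ·: Pp|PP
P/I-2 aff ·: Pp|PP
P/II-1 aff I-1×I-2: Pp|PP
P/II-2 aff I-1×I-2: Pp|PP
P/II-3 ? I-1×I-2: pp|Pp|PP
⇒ P over [I-1,I-2,II-1,II-2,II-3]: 29 consistent
T/I-1 aff ·: Tt
T/I-2 un ·: tt
T/II-1 ? I-1×I-2: tt|Tt
T/II-2 ? I-1×I-2: tt|Tt
T/II-3 un I-1×I-2: tt
⇒ T over [I-1,I-2,II-1,II-2,II-3]: 4 consistent

I-1 ∈ {Mm PP Tt, Mm Pp Tt, mm PP Tt, mm Pp Tt}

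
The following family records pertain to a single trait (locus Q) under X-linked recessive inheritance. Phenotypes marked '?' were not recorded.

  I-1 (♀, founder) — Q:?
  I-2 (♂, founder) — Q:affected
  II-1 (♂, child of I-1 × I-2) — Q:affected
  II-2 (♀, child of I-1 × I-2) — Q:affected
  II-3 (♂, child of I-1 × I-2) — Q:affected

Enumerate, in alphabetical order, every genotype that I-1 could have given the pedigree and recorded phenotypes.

Q/I-1 ? ·: X^QX^q|X^qX^q
Q/I-2 aff ·: X^qY
Q/II-1 aff I-1×I-2: X^qY
Q/II-2 aff I-1×I-2: X^qX^q
Q/II-3 aff I-1×I-2: X^qY
⇒ Q over [I-1,I-2,II-1,II-2,II-3]: 2 consistent

I-1 ∈ {X^QX^q, X^qX^q}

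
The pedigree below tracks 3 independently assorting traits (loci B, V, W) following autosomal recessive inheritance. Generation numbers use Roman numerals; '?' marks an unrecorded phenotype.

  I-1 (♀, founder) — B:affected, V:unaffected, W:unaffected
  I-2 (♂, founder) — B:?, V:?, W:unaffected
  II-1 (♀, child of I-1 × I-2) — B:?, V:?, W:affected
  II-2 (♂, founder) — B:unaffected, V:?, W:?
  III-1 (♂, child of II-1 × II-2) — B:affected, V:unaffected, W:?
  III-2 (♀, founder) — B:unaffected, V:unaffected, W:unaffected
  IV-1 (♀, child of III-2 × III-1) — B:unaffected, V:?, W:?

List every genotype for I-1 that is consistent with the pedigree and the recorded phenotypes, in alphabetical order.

B/I-1 aff ·: bb
B/I-2 ? ·: BB|Bb|bb
B/II-1 ? I-1×I-2: Bb|bb
B/II-2 un ·: Bb
B/III-1 aff II-1×II-2: bb
B/III-2 un ·: BB|Bb
B/IV-1 un III-2×III-1: Bb
⇒ B over [I-1,I-2,II-1,II-2,III-1,III-2,IV-1]: 8 consistent
V/I-1 un ·: VV|Vv
V/I-2 ? ·: VV|Vv|vv
V/II-1 ? I-1×I-2: VV|Vv|vv
V/II-2 ? ·: VV|Vv|vv
V/III-1 un II-1×II-2: VV|Vv
V/III-2 un ·: VV|Vv
V/IV-1 ? III-2×III-1: VV|Vv|vv
⇒ V over [I-1,I-2,II-1,II-2,III-1,III-2,IV-1]: 189 consistent
W/I-1 un ·: Ww
W/I-2 un ·: Ww
W/II-1 aff I-1×I-2: ww
W/II-2 ? ·: WW|Ww|ww
W/III-1 ? II-1×II-2: Ww|ww
W/III-2 un ·: WW|Ww
W/IV-1 ? III-2×III-1: WW|Ww|ww
⇒ W over [I-1,I-2,II-1,II-2,III-1,III-2,IV-1]: 16 consistent

I-1 ∈ {bb VV Ww, bb Vv Ww}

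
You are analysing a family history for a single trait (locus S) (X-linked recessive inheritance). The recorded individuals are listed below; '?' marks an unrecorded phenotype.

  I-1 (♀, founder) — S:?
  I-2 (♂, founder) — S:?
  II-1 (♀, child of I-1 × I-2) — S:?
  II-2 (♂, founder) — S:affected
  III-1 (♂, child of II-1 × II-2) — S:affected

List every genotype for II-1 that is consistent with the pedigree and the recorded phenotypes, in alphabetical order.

S/I-1 ? ·: X^SX^S|X^SX^s|X^sX^s
S/I-2 ? ·: X^SY|X^sY
S/II-1 ? I-1×I-2: X^SX^s|X^sX^s
S/II-2 aff ·: X^sY
S/III-1 aff II-1×II-2: X^sY
⇒ S over [I-1,I-2,II-1,II-2,III-1]: 6 consistent

II-1 ∈ {X^SX^s, X^sX^s}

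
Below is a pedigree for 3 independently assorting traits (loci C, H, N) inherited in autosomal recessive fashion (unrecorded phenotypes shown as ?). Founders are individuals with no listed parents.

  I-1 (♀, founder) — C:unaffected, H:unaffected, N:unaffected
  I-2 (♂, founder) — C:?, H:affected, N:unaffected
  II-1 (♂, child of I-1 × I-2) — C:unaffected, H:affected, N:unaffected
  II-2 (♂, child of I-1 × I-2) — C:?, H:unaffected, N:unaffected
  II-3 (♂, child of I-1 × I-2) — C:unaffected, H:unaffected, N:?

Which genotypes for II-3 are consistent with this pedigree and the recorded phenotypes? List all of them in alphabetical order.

C/I-1 un ·: CC|Cc
C/I-2 ? ·: CC|Cc|cc
C/II-1 un I-1×I-2: CC|Cc
C/II-2 ? I-1×I-2: CC|Cc|cc
C/II-3 un I-1×I-2: CC|Cc
⇒ C over [I-1,I-2,II-1,II-2,II-3]: 32 consistent
H/I-1 un ·: Hh
H/I-2 aff ·: hh
H/II-1 aff I-1×I-2: hh
H/II-2 un I-1×I-2: Hh
H/II-3 un I-1×I-2: Hh
⇒ H over [I-1,I-2,II-1,II-2,II-3]: 1 consistent
N/I-1 un ·: NN|Nn
N/I-2 un ·: NN|Nn
N/II-1 un I-1×I-2: NN|Nn
N/II-2 un I-1×I-2: NN|Nn
N/II-3 ? I-1×I-2: NN|Nn|nn
⇒ N over [I-1,I-2,II-1,II-2,II-3]: 29 consistent

II-3 ∈ {CC Hh NN, CC Hh Nn, CC Hh nn, Cc Hh NN, Cc Hh Nn, Cc Hh nn}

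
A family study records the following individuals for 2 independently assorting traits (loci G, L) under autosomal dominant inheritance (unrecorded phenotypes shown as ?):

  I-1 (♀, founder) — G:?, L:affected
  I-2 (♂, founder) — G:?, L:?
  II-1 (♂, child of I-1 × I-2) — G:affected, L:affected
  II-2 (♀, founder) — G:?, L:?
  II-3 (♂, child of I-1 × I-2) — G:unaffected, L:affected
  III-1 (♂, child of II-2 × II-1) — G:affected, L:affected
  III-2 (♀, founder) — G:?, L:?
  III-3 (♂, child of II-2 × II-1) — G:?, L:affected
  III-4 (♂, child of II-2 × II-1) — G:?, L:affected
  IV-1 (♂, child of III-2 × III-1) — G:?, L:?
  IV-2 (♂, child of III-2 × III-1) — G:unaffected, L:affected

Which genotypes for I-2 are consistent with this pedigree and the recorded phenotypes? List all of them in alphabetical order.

G/I-1 ? ·: gg|Gg
G/I-2 ? ·: gg|Gg
G/II-1 aff I-1×I-2: Gg|GG
G/II-2 ? ·: gg|Gg|GG
G/II-3 un I-1×I-2: gg
G/III-1 aff II-2×II-1: Gg
G/III-2 ? ·: gg|Gg
G/III-3 ? II-2×II-1: gg|Gg|GG
G/III-4 ? II-2×II-1: gg|Gg|GG
G/IV-1 ? III-2×III-1: gg|Gg|GG
G/IV-2 un III-2×III-1: gg
⇒ G over [I-1,I-2,II-1,II-2,II-3,III-1,III-2,III-3,III-4,IV-1,IV-2]: 280 consistent
L/I-1 aff ·: Ll|LL
L/I-2 ? ·: ll|Ll|LL
L/II-1 aff I-1×I-2: Ll|LL
L/II-2 ? ·: ll|Ll|LL
L/II-3 aff I-1×I-2: Ll|LL
L/III-1 aff II-2×II-1: Ll|LL
L/III-2 ? ·: ll|Ll|LL
L/III-3 aff II-2×II-1: Ll|LL
L/III-4 aff II-2×II-1: Ll|LL
L/IV-1 ? III-2×III-1: ll|Ll|LL
L/IV-2 aff III-2×III-1: Ll|LL
⇒ L over [I-1,I-2,II-1,II-2,II-3,III-1,III-2,III-3,III-4,IV-1,IV-2]: 1878 consistent

I-2 ∈ {Gg LL, Gg Ll, Gg ll, gg LL, gg Ll, gg ll}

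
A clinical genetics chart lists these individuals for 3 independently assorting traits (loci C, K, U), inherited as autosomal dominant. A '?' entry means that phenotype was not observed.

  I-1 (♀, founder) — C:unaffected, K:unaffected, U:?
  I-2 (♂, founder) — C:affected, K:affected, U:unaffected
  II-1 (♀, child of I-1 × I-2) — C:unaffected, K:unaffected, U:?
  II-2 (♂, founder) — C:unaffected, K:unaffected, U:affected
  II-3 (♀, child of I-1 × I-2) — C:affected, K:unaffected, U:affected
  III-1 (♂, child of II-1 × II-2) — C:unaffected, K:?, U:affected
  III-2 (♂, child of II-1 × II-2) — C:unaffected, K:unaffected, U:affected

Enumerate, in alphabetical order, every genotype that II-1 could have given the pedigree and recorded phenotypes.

C/I-1 un ·: cc
C/I-2 aff ·: Cc
C/II-1 un I-1×I-2: cc
C/II-2 un ·: cc
C/II-3 aff I-1×I-2: Cc
C/III-1 un II-1×II-2: cc
C/III-2 un II-1×II-2: cc
⇒ C over [I-1,I-2,II-1,II-2,II-3,III-1,III-2]: 1 consistent
K/I-1 un ·: kk
K/I-2 aff ·: Kk
K/II-1 un I-1×I-2: kk
K/II-2 un ·: kk
K/II-3 un I-1×I-2: kk
K/III-1 ? II-1×II-2: kk
K/III-2 un II-1×II-2: kk
⇒ K over [I-1,I-2,II-1,II-2,II-3,III-1,III-2]: 1 consistent
U/I-1 ? ·: Uu|UU
U/I-2 un ·: uu
U/II-1 ? I-1×I-2: uu|Uu
U/II-2 aff ·: Uu|UU
U/II-3 aff I-1×I-2: Uu
U/III-1 aff II-1×II-2: Uu|UU
U/III-2 aff II-1×II-2: Uu|UU
⇒ U over [I-1,I-2,II-1,II-2,II-3,III-1,III-2]: 18 consistent

II-1 ∈ {cc kk Uu, cc kk uu}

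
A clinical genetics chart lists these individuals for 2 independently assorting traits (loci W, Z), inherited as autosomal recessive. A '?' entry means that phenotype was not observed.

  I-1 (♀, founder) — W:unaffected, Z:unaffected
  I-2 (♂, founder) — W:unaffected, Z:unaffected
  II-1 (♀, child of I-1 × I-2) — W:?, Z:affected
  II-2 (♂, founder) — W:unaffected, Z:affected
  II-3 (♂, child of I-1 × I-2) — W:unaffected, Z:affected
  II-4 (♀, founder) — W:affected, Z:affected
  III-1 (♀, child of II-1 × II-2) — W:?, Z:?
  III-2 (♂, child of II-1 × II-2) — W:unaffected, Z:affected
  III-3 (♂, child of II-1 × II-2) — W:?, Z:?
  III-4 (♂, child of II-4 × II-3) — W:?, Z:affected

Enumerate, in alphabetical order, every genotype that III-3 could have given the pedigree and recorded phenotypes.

W/I-1 un ·: WW|Ww
W/I-2 un ·: WW|Ww
W/II-1 ? I-1×I-2: WW|Ww|ww
W/II-2 un ·: WW|Ww
W/II-3 un I-1×I-2: WW|Ww
W/II-4 aff ·: ww
W/III-1 ? II-1×II-2: WW|Ww|ww
W/III-2 un II-1×II-2: WW|Ww
W/III-3 ? II-1×II-2: WW|Ww|ww
W/III-4 ? II-4×II-3: Ww|ww
⇒ W over [I-1,I-2,II-1,II-2,II-3,II-4,III-1,III-2,III-3,III-4]: 339 consistent
Z/I-1 un ·: Zz
Z/I-2 un ·: Zz
Z/II-1 aff I-1×I-2: zz
Z/II-2 aff ·: zz
Z/II-3 aff I-1×I-2: zz
Z/II-4 aff ·: zz
Z/III-1 ? II-1×II-2: zz
Z/III-2 aff II-1×II-2: zz
Z/III-3 ? II-1×II-2: zz
Z/III-4 aff II-4×II-3: zz
⇒ Z over [I-1,I-2,II-1,II-2,II-3,II-4,III-1,III-2,III-3,III-4]: 1 consistent

III-3 ∈ {WW zz, Ww zz, ww zz}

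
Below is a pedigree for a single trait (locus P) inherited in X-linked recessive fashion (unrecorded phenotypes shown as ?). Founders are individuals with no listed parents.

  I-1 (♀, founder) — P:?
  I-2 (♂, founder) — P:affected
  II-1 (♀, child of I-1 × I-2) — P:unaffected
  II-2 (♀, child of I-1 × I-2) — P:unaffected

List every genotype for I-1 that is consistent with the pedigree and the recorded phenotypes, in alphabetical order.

P/I-1 ? ·: X^PX^P|X^PX^p
P/I-2 aff ·: X^pY
P/II-1 un I-1×I-2: X^PX^p
P/II-2 un I-1×I-2: X^PX^p
⇒ P over [I-1,I-2,II-1,II-2]: 2 consistent

I-1 ∈ {X^PX^P, X^PX^p}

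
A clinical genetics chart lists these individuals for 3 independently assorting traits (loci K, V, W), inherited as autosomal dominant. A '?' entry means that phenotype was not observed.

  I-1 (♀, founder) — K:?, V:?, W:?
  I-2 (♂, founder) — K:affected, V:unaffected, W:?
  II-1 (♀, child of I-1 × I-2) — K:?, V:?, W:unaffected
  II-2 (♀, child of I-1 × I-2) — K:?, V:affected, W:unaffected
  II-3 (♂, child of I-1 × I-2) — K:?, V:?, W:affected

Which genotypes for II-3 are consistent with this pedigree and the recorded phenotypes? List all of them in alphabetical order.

II-3 ∈ {KK Vv WW, KK Vv Ww, KK vv WW, KK vv Ww, Kk Vv WW, Kk Vv Ww, Kk vv WW, Kk vv Ww, kk Vv WW, kk Vv Ww, kk vv WW, kk vv Ww}

K/I-1 ? ·: kk|Kk|KK
K/I-2 aff ·: Kk|KK
K/II-1 ? I-1×I-2: kk|Kk|KK
K/II-2 ? I-1×I-2: kk|Kk|KK
K/II-3 ? I-1×I-2: kk|Kk|KK
⇒ K over [I-1,I-2,II-1,II-2,II-3]: 53 consistent
V/I-1 ? ·: Vv|VV
V/I-2 un ·: vv
V/II-1 ? I-1×I-2: vv|Vv
V/II-2 aff I-1×I-2: Vv
V/II-3 ? I-1×I-2: vv|Vv
⇒ V over [I-1,I-2,II-1,II-2,II-3]: 5 consistent
W/I-1 ? ·: ww|Ww
W/I-2 ? ·: ww|Ww
W/II-1 un I-1×I-2: ww
W/II-2 un I-1×I-2: ww
W/II-3 aff I-1×I-2: Ww|WW
⇒ W over [I-1,I-2,II-1,II-2,II-3]: 4 consistent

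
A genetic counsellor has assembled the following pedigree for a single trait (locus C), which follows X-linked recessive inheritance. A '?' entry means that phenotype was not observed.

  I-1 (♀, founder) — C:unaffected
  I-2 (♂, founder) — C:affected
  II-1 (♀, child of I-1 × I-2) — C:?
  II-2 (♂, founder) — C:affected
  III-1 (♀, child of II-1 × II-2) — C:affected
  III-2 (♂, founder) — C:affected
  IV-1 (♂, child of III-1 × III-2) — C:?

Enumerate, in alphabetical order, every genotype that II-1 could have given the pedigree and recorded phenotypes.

II-1 ∈ {X^CX^c, X^cX^c}

C/I-1 un ·: X^CX^C|X^CX^c
C/I-2 aff ·: X^cY
C/II-1 ? I-1×I-2: X^CX^c|X^cX^c
C/II-2 aff ·: X^cY
C/III-1 aff II-1×II-2: X^cX^c
C/III-2 aff ·: X^cY
C/IV-1 ? III-1×III-2: X^cY
⇒ C over [I-1,I-2,II-1,II-2,III-1,III-2,IV-1]: 3 consistent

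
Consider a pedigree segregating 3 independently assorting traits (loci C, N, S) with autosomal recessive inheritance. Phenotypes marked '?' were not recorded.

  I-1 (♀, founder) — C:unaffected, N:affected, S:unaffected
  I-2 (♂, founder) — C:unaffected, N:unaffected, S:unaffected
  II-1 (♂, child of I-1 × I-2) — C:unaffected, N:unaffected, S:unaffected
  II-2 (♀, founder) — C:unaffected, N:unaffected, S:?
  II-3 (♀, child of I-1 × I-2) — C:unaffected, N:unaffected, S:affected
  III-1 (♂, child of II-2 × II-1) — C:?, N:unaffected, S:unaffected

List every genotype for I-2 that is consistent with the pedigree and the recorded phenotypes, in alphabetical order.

I-2 ∈ {CC NN Ss, CC Nn Ss, Cc NN Ss, Cc Nn Ss}

C/I-1 un ·: CC|Cc
C/I-2 un ·: CC|Cc
C/II-1 un I-1×I-2: CC|Cc
C/II-2 un ·: CC|Cc
C/II-3 un I-1×I-2: CC|Cc
C/III-1 ? II-2×II-1: CC|Cc|cc
⇒ C over [I-1,I-2,II-1,II-2,II-3,III-1]: 51 consistent
N/I-1 aff ·: nn
N/I-2 un ·: NN|Nn
N/II-1 un I-1×I-2: Nn
N/II-2 un ·: NN|Nn
N/II-3 un I-1×I-2: Nn
N/III-1 un II-2×II-1: NN|Nn
⇒ N over [I-1,I-2,II-1,II-2,II-3,III-1]: 8 consistent
S/I-1 un ·: Ss
S/I-2 un ·: Ss
S/II-1 un I-1×I-2: SS|Ss
S/II-2 ? ·: SS|Ss|ss
S/II-3 aff I-1×I-2: ss
S/III-1 un II-2×II-1: SS|Ss
⇒ S over [I-1,I-2,II-1,II-2,II-3,III-1]: 9 consistent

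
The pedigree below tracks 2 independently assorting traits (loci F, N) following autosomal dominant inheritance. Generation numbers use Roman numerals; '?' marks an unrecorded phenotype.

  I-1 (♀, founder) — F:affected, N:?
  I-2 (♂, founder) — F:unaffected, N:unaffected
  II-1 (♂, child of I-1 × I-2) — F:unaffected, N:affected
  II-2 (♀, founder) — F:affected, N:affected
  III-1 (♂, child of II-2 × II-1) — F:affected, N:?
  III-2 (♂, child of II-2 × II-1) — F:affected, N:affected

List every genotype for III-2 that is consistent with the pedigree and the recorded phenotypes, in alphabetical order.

F/I-1 aff ·: Ff
F/I-2 un ·: ff
F/II-1 un I-1×I-2: ff
F/II-2 aff ·: Ff|FF
F/III-1 aff II-2×II-1: Ff
F/III-2 aff II-2×II-1: Ff
⇒ F over [I-1,I-2,II-1,II-2,III-1,III-2]: 2 consistent
N/I-1 ? ·: Nn|NN
N/I-2 un ·: nn
N/II-1 aff I-1×I-2: Nn
N/II-2 aff ·: Nn|NN
N/III-1 ? II-2×II-1: nn|Nn|NN
N/III-2 aff II-2×II-1: Nn|NN
⇒ N over [I-1,I-2,II-1,II-2,III-1,III-2]: 20 consistent

III-2 ∈ {Ff NN, Ff Nn}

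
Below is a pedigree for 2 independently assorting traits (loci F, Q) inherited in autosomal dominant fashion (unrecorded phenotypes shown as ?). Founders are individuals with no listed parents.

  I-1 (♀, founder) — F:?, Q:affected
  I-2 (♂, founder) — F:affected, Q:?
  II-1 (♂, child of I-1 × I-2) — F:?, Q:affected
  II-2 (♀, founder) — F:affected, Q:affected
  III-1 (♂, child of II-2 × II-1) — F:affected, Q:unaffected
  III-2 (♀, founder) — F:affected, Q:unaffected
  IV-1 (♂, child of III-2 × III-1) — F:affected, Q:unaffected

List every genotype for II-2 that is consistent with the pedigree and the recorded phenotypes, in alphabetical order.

F/I-1 ? ·: ff|Ff|FF
F/I-2 aff ·: Ff|FF
F/II-1 ? I-1×I-2: ff|Ff|FF
F/II-2 aff ·: Ff|FF
F/III-1 aff II-2×II-1: Ff|FF
F/III-2 aff ·: Ff|FF
F/IV-1 aff III-2×III-1: Ff|FF
⇒ F over [I-1,I-2,II-1,II-2,III-1,III-2,IV-1]: 126 consistent
Q/I-1 aff ·: Qq|QQ
Q/I-2 ? ·: qq|Qq|QQ
Q/II-1 aff I-1×I-2: Qq
Q/II-2 aff ·: Qq
Q/III-1 un II-2×II-1: qq
Q/III-2 un ·: qq
Q/IV-1 un III-2×III-1: qq
⇒ Q over [I-1,I-2,II-1,II-2,III-1,III-2,IV-1]: 5 consistent

II-2 ∈ {FF Qq, Ff Qq}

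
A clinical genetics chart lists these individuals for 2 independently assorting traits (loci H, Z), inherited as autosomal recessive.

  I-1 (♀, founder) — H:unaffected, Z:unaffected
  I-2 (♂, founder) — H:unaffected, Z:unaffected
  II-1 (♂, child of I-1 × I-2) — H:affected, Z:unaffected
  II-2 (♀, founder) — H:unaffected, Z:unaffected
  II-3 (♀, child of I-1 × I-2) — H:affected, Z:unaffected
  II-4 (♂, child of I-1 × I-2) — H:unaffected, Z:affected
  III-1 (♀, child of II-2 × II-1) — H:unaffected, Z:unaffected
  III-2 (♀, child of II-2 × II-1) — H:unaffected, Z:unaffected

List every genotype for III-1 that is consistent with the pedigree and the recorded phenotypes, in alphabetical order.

III-1 ∈ {Hh ZZ, Hh Zz}

H/I-1 un ·: Hh
H/I-2 un ·: Hh
H/II-1 aff I-1×I-2: hh
H/II-2 un ·: HH|Hh
H/II-3 aff I-1×I-2: hh
H/II-4 un I-1×I-2: HH|Hh
H/III-1 un II-2×II-1: Hh
H/III-2 un II-2×II-1: Hh
⇒ H over [I-1,I-2,II-1,II-2,II-3,II-4,III-1,III-2]: 4 consistent
Z/I-1 un ·: Zz
Z/I-2 un ·: Zz
Z/II-1 un I-1×I-2: ZZ|Zz
Z/II-2 un ·: ZZ|Zz
Z/II-3 un I-1×I-2: ZZ|Zz
Z/II-4 aff I-1×I-2: zz
Z/III-1 un II-2×II-1: ZZ|Zz
Z/III-2 un II-2×II-1: ZZ|Zz
⇒ Z over [I-1,I-2,II-1,II-2,II-3,II-4,III-1,III-2]: 26 consistent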